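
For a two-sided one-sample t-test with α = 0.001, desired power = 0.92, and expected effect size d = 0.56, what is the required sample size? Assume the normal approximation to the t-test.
n = 71

Sample size formula (one-sample t-test, normal approximation):
n = ((z_{α/2} + z_β) / d)²

z_{α/2} = 3.291 (for α = 0.001, two-sided)
z_β = 1.405 (for power = 0.92)
d = 0.56

n = ((3.291 + 1.405) / 0.56)²
n = (8.386)²
n ≈ 70.32
Round up to the next whole number: n = 71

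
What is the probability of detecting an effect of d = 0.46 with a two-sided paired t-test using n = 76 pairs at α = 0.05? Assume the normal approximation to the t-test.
Power ≈ 0.98

Power calculation (paired t-test, normal approximation):
z_β = d · √n - z_{α/2}
z_β = 0.46 · √76 - 1.960
z_β = 0.46 · 8.718 - 1.960
z_β = 2.050

Power = Φ(z_β) = Φ(2.050) ≈ 0.980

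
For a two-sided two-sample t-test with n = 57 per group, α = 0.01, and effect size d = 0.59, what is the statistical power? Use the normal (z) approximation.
Power ≈ 0.72

Power calculation (two-sample t-test, normal approximation):
z_β = d · √(n/2) - z_{α/2}
z_β = 0.59 · √(57/2) - 2.576
z_β = 0.59 · 5.339 - 2.576
z_β = 0.574

Power = Φ(z_β) = Φ(0.574) ≈ 0.717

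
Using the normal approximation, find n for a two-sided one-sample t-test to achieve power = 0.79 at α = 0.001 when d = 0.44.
n = 87

Sample size formula (one-sample t-test, normal approximation):
n = ((z_{α/2} + z_β) / d)²

z_{α/2} = 3.291 (for α = 0.001, two-sided)
z_β = 0.806 (for power = 0.79)
d = 0.44

n = ((3.291 + 0.806) / 0.44)²
n = (9.311)²
n ≈ 86.69
Round up to the next whole number: n = 87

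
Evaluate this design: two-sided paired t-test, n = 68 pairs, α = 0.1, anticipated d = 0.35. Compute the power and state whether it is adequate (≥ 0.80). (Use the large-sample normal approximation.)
Power ≈ 0.89; the study is adequately powered (power ≥ 0.80)

Power calculation (paired t-test, normal approximation):
z_β = d · √n - z_{α/2}
z_β = 0.35 · √68 - 1.645
z_β = 0.35 · 8.246 - 1.645
z_β = 1.241

Power = Φ(z_β) = Φ(1.241) ≈ 0.893

Effect size d = 0.35 is small by Cohen's convention (0.2/0.5/0.8).

Threshold: power ≥ 0.80 is conventionally adequate.
Power ≈ 0.89 → the study is adequately powered (power ≥ 0.80).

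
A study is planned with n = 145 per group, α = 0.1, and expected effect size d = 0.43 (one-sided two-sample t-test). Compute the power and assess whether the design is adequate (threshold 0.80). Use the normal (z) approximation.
Power ≈ 0.99; the study is adequately powered (power ≥ 0.80)

Power calculation (two-sample t-test, normal approximation):
z_β = d · √(n/2) - z_α
z_β = 0.43 · √(145/2) - 1.282
z_β = 0.43 · 8.515 - 1.282
z_β = 2.380

Power = Φ(z_β) = Φ(2.380) ≈ 0.991

Effect size d = 0.43 is small by Cohen's convention (0.2/0.5/0.8).

Threshold: power ≥ 0.80 is conventionally adequate.
Power ≈ 0.99 → the study is adequately powered (power ≥ 0.80).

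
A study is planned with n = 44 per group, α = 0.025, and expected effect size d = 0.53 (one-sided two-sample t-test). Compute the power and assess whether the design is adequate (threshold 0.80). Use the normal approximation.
Power ≈ 0.70; the study is underpowered (power < 0.80)

Power calculation (two-sample t-test, normal approximation):
z_β = d · √(n/2) - z_α
z_β = 0.53 · √(44/2) - 1.960
z_β = 0.53 · 4.690 - 1.960
z_β = 0.526

Power = Φ(z_β) = Φ(0.526) ≈ 0.701

Effect size d = 0.53 is medium by Cohen's convention (0.2/0.5/0.8).

Threshold: power ≥ 0.80 is conventionally adequate.
Power ≈ 0.70 → the study is underpowered (power < 0.80).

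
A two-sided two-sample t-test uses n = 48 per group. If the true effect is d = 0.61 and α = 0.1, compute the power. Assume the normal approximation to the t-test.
Power ≈ 0.91

Power calculation (two-sample t-test, normal approximation):
z_β = d · √(n/2) - z_{α/2}
z_β = 0.61 · √(48/2) - 1.645
z_β = 0.61 · 4.899 - 1.645
z_β = 1.344

Power = Φ(z_β) = Φ(1.344) ≈ 0.910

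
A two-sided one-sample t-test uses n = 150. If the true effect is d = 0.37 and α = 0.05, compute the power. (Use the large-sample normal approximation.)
Power ≈ 0.99

Power calculation (one-sample t-test, normal approximation):
z_β = d · √n - z_{α/2}
z_β = 0.37 · √150 - 1.960
z_β = 0.37 · 12.247 - 1.960
z_β = 2.572

Power = Φ(z_β) = Φ(2.572) ≈ 0.995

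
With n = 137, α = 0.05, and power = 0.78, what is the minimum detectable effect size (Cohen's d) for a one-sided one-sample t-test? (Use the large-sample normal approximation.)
d ≈ 0.21

Minimum detectable effect (one-sample t-test, normal approximation):
d = (z_α + z_β) / √n
d = (1.645 + 0.772) / √137
d = 2.417 / 11.705
d ≈ 0.21

By Cohen's convention (0.2 small / 0.5 medium / 0.8 large): small effect.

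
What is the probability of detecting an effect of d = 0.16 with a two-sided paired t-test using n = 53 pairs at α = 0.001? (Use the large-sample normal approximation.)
Power ≈ 0.02

Power calculation (paired t-test, normal approximation):
z_β = d · √n - z_{α/2}
z_β = 0.16 · √53 - 3.291
z_β = 0.16 · 7.280 - 3.291
z_β = -2.126

Power = Φ(z_β) = Φ(-2.126) ≈ 0.017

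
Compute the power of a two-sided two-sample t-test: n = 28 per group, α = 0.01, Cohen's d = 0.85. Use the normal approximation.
Power ≈ 0.73

Power calculation (two-sample t-test, normal approximation):
z_β = d · √(n/2) - z_{α/2}
z_β = 0.85 · √(28/2) - 2.576
z_β = 0.85 · 3.742 - 2.576
z_β = 0.605

Power = Φ(z_β) = Φ(0.605) ≈ 0.727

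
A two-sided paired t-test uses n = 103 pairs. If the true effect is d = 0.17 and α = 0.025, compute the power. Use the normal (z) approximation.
Power ≈ 0.30

Power calculation (paired t-test, normal approximation):
z_β = d · √n - z_{α/2}
z_β = 0.17 · √103 - 2.241
z_β = 0.17 · 10.149 - 2.241
z_β = -0.516

Power = Φ(z_β) = Φ(-0.516) ≈ 0.303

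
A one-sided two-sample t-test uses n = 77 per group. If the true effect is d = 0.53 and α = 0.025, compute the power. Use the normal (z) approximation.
Power ≈ 0.91

Power calculation (two-sample t-test, normal approximation):
z_β = d · √(n/2) - z_α
z_β = 0.53 · √(77/2) - 1.960
z_β = 0.53 · 6.205 - 1.960
z_β = 1.329

Power = Φ(z_β) = Φ(1.329) ≈ 0.908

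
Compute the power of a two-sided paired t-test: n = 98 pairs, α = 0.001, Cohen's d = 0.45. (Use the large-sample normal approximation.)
Power ≈ 0.88

Power calculation (paired t-test, normal approximation):
z_β = d · √n - z_{α/2}
z_β = 0.45 · √98 - 3.291
z_β = 0.45 · 9.899 - 3.291
z_β = 1.164

Power = Φ(z_β) = Φ(1.164) ≈ 0.878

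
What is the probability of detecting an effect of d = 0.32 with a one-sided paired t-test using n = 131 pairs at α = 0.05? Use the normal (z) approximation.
Power ≈ 0.98

Power calculation (paired t-test, normal approximation):
z_β = d · √n - z_α
z_β = 0.32 · √131 - 1.645
z_β = 0.32 · 11.446 - 1.645
z_β = 2.018

Power = Φ(z_β) = Φ(2.018) ≈ 0.978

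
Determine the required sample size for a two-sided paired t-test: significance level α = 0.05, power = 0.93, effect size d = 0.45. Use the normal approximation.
n = 59 pairs

Sample size formula (paired t-test, normal approximation):
n = ((z_{α/2} + z_β) / d)²

z_{α/2} = 1.960 (for α = 0.05, two-sided)
z_β = 1.476 (for power = 0.93)
d = 0.45

n = ((1.960 + 1.476) / 0.45)²
n = (7.636)²
n ≈ 58.31
Round up to the next whole number: n = 59 pairs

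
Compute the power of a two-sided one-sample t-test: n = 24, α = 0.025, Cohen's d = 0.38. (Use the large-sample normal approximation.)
Power ≈ 0.35

Power calculation (one-sample t-test, normal approximation):
z_β = d · √n - z_{α/2}
z_β = 0.38 · √24 - 2.241
z_β = 0.38 · 4.899 - 2.241
z_β = -0.380

Power = Φ(z_β) = Φ(-0.380) ≈ 0.352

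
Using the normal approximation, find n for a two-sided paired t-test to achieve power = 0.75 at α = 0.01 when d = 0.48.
n = 46 pairs

Sample size formula (paired t-test, normal approximation):
n = ((z_{α/2} + z_β) / d)²

z_{α/2} = 2.576 (for α = 0.01, two-sided)
z_β = 0.674 (for power = 0.75)
d = 0.48

n = ((2.576 + 0.674) / 0.48)²
n = (6.771)²
n ≈ 45.85
Round up to the next whole number: n = 46 pairs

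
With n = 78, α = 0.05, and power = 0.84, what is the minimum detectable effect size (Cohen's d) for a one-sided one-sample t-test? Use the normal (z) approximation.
d ≈ 0.30

Minimum detectable effect (one-sample t-test, normal approximation):
d = (z_α + z_β) / √n
d = (1.645 + 0.994) / √78
d = 2.639 / 8.832
d ≈ 0.30

By Cohen's convention (0.2 small / 0.5 medium / 0.8 large): small effect.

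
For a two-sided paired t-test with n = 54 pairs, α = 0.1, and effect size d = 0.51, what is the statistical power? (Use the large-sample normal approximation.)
Power ≈ 0.98

Power calculation (paired t-test, normal approximation):
z_β = d · √n - z_{α/2}
z_β = 0.51 · √54 - 1.645
z_β = 0.51 · 7.348 - 1.645
z_β = 2.103

Power = Φ(z_β) = Φ(2.103) ≈ 0.982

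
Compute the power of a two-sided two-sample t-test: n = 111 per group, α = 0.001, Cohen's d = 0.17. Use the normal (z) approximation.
Power ≈ 0.02

Power calculation (two-sample t-test, normal approximation):
z_β = d · √(n/2) - z_{α/2}
z_β = 0.17 · √(111/2) - 3.291
z_β = 0.17 · 7.450 - 3.291
z_β = -2.024

Power = Φ(z_β) = Φ(-2.024) ≈ 0.021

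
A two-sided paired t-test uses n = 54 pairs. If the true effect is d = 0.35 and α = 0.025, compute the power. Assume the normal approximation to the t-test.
Power ≈ 0.63

Power calculation (paired t-test, normal approximation):
z_β = d · √n - z_{α/2}
z_β = 0.35 · √54 - 2.241
z_β = 0.35 · 7.348 - 2.241
z_β = 0.331

Power = Φ(z_β) = Φ(0.331) ≈ 0.630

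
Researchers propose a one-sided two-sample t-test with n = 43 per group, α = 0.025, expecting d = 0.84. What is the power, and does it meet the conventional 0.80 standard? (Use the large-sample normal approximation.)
Power ≈ 0.97; the study is adequately powered (power ≥ 0.80)

Power calculation (two-sample t-test, normal approximation):
z_β = d · √(n/2) - z_α
z_β = 0.84 · √(43/2) - 1.960
z_β = 0.84 · 4.637 - 1.960
z_β = 1.935

Power = Φ(z_β) = Φ(1.935) ≈ 0.974

Effect size d = 0.84 is large by Cohen's convention (0.2/0.5/0.8).

Threshold: power ≥ 0.80 is conventionally adequate.
Power ≈ 0.97 → the study is adequately powered (power ≥ 0.80).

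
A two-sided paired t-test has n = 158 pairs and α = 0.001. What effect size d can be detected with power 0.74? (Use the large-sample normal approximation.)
d ≈ 0.31

Minimum detectable effect (paired t-test, normal approximation):
d = (z_{α/2} + z_β) / √n
d = (3.291 + 0.643) / √158
d = 3.934 / 12.570
d ≈ 0.31

By Cohen's convention (0.2 small / 0.5 medium / 0.8 large): small effect.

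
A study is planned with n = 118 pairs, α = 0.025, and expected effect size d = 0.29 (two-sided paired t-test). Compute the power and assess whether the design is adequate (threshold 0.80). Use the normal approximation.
Power ≈ 0.82; the study is adequately powered (power ≥ 0.80)

Power calculation (paired t-test, normal approximation):
z_β = d · √n - z_{α/2}
z_β = 0.29 · √118 - 2.241
z_β = 0.29 · 10.863 - 2.241
z_β = 0.909

Power = Φ(z_β) = Φ(0.909) ≈ 0.818

Effect size d = 0.29 is small by Cohen's convention (0.2/0.5/0.8).

Threshold: power ≥ 0.80 is conventionally adequate.
Power ≈ 0.82 → the study is adequately powered (power ≥ 0.80).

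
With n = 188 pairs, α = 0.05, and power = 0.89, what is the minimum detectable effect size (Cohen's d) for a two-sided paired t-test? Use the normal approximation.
d ≈ 0.23

Minimum detectable effect (paired t-test, normal approximation):
d = (z_{α/2} + z_β) / √n
d = (1.960 + 1.227) / √188
d = 3.186 / 13.711
d ≈ 0.23

By Cohen's convention (0.2 small / 0.5 medium / 0.8 large): small effect.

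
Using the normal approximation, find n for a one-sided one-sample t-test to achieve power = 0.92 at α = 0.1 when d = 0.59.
n = 21

Sample size formula (one-sample t-test, normal approximation):
n = ((z_α + z_β) / d)²

z_α = 1.282 (for α = 0.1, one-sided)
z_β = 1.405 (for power = 0.92)
d = 0.59

n = ((1.282 + 1.405) / 0.59)²
n = (4.554)²
n ≈ 20.74
Round up to the next whole number: n = 21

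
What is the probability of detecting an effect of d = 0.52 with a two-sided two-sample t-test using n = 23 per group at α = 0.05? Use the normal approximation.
Power ≈ 0.42

Power calculation (two-sample t-test, normal approximation):
z_β = d · √(n/2) - z_{α/2}
z_β = 0.52 · √(23/2) - 1.960
z_β = 0.52 · 3.391 - 1.960
z_β = -0.197

Power = Φ(z_β) = Φ(-0.197) ≈ 0.422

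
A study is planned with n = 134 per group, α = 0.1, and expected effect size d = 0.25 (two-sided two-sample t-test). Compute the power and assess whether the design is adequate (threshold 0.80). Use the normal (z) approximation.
Power ≈ 0.66; the study is underpowered (power < 0.80)

Power calculation (two-sample t-test, normal approximation):
z_β = d · √(n/2) - z_{α/2}
z_β = 0.25 · √(134/2) - 1.645
z_β = 0.25 · 8.185 - 1.645
z_β = 0.401

Power = Φ(z_β) = Φ(0.401) ≈ 0.656

Effect size d = 0.25 is small by Cohen's convention (0.2/0.5/0.8).

Threshold: power ≥ 0.80 is conventionally adequate.
Power ≈ 0.66 → the study is underpowered (power < 0.80).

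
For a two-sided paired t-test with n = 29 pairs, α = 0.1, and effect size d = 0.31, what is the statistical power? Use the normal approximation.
Power ≈ 0.51

Power calculation (paired t-test, normal approximation):
z_β = d · √n - z_{α/2}
z_β = 0.31 · √29 - 1.645
z_β = 0.31 · 5.385 - 1.645
z_β = 0.025

Power = Φ(z_β) = Φ(0.025) ≈ 0.510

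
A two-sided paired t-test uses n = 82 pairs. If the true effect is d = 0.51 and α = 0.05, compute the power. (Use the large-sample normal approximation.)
Power ≈ 1.00

Power calculation (paired t-test, normal approximation):
z_β = d · √n - z_{α/2}
z_β = 0.51 · √82 - 1.960
z_β = 0.51 · 9.055 - 1.960
z_β = 2.658

Power = Φ(z_β) = Φ(2.658) ≈ 0.996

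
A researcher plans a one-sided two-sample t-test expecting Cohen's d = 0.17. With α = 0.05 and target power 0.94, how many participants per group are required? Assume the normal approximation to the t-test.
n = 709 per group

Sample size formula (two-sample t-test, normal approximation):
n = 2 · ((z_α + z_β) / d)²

z_α = 1.645 (for α = 0.05, one-sided)
z_β = 1.555 (for power = 0.94)
d = 0.17

n = 2 · ((1.645 + 1.555) / 0.17)²
n = 2 · (18.824)²
n ≈ 708.69
Round up to the next whole number: n = 709 per group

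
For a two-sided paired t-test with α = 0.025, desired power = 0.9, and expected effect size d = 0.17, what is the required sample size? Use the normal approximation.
n = 430 pairs

Sample size formula (paired t-test, normal approximation):
n = ((z_{α/2} + z_β) / d)²

z_{α/2} = 2.241 (for α = 0.025, two-sided)
z_β = 1.282 (for power = 0.9)
d = 0.17

n = ((2.241 + 1.282) / 0.17)²
n = (20.724)²
n ≈ 429.48
Round up to the next whole number: n = 430 pairs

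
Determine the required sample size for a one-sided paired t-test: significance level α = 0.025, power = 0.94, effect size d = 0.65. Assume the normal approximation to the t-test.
n = 30 pairs

Sample size formula (paired t-test, normal approximation):
n = ((z_α + z_β) / d)²

z_α = 1.960 (for α = 0.025, one-sided)
z_β = 1.555 (for power = 0.94)
d = 0.65

n = ((1.960 + 1.555) / 0.65)²
n = (5.408)²
n ≈ 29.25
Round up to the next whole number: n = 30 pairs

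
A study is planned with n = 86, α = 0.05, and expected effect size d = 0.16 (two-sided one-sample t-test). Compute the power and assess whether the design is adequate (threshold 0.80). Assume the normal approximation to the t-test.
Power ≈ 0.32; the study is underpowered (power < 0.80)

Power calculation (one-sample t-test, normal approximation):
z_β = d · √n - z_{α/2}
z_β = 0.16 · √86 - 1.960
z_β = 0.16 · 9.274 - 1.960
z_β = -0.476

Power = Φ(z_β) = Φ(-0.476) ≈ 0.317

Effect size d = 0.16 is very small by Cohen's convention (0.2/0.5/0.8).

Threshold: power ≥ 0.80 is conventionally adequate.
Power ≈ 0.32 → the study is underpowered (power < 0.80).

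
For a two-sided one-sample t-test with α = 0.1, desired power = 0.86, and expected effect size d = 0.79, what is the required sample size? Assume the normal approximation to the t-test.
n = 12

Sample size formula (one-sample t-test, normal approximation):
n = ((z_{α/2} + z_β) / d)²

z_{α/2} = 1.645 (for α = 0.1, two-sided)
z_β = 1.080 (for power = 0.86)
d = 0.79

n = ((1.645 + 1.080) / 0.79)²
n = (3.449)²
n ≈ 11.90
Round up to the next whole number: n = 12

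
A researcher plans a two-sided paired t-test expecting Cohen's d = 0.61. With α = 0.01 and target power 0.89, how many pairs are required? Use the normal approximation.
n = 39 pairs

Sample size formula (paired t-test, normal approximation):
n = ((z_{α/2} + z_β) / d)²

z_{α/2} = 2.576 (for α = 0.01, two-sided)
z_β = 1.227 (for power = 0.89)
d = 0.61

n = ((2.576 + 1.227) / 0.61)²
n = (6.234)²
n ≈ 38.86
Round up to the next whole number: n = 39 pairs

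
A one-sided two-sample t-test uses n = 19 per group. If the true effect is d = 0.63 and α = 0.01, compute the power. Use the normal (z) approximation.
Power ≈ 0.35

Power calculation (two-sample t-test, normal approximation):
z_β = d · √(n/2) - z_α
z_β = 0.63 · √(19/2) - 2.326
z_β = 0.63 · 3.082 - 2.326
z_β = -0.385

Power = Φ(z_β) = Φ(-0.385) ≈ 0.350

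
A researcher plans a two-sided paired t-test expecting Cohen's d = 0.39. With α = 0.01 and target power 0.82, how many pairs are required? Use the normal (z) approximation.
n = 81 pairs

Sample size formula (paired t-test, normal approximation):
n = ((z_{α/2} + z_β) / d)²

z_{α/2} = 2.576 (for α = 0.01, two-sided)
z_β = 0.915 (for power = 0.82)
d = 0.39

n = ((2.576 + 0.915) / 0.39)²
n = (8.951)²
n ≈ 80.12
Round up to the next whole number: n = 81 pairs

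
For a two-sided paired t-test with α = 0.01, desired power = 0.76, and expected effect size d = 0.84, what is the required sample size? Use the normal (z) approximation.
n = 16 pairs

Sample size formula (paired t-test, normal approximation):
n = ((z_{α/2} + z_β) / d)²

z_{α/2} = 2.576 (for α = 0.01, two-sided)
z_β = 0.706 (for power = 0.76)
d = 0.84

n = ((2.576 + 0.706) / 0.84)²
n = (3.907)²
n ≈ 15.26
Round up to the next whole number: n = 16 pairs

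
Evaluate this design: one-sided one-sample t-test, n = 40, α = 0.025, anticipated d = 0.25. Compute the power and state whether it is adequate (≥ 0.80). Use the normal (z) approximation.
Power ≈ 0.35; the study is underpowered (power < 0.80)

Power calculation (one-sample t-test, normal approximation):
z_β = d · √n - z_α
z_β = 0.25 · √40 - 1.960
z_β = 0.25 · 6.325 - 1.960
z_β = -0.379

Power = Φ(z_β) = Φ(-0.379) ≈ 0.352

Effect size d = 0.25 is small by Cohen's convention (0.2/0.5/0.8).

Threshold: power ≥ 0.80 is conventionally adequate.
Power ≈ 0.35 → the study is underpowered (power < 0.80).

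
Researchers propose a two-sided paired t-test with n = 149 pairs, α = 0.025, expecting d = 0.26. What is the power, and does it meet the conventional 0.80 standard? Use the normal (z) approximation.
Power ≈ 0.82; the study is adequately powered (power ≥ 0.80)

Power calculation (paired t-test, normal approximation):
z_β = d · √n - z_{α/2}
z_β = 0.26 · √149 - 2.241
z_β = 0.26 · 12.207 - 2.241
z_β = 0.932

Power = Φ(z_β) = Φ(0.932) ≈ 0.824

Effect size d = 0.26 is small by Cohen's convention (0.2/0.5/0.8).

Threshold: power ≥ 0.80 is conventionally adequate.
Power ≈ 0.82 → the study is adequately powered (power ≥ 0.80).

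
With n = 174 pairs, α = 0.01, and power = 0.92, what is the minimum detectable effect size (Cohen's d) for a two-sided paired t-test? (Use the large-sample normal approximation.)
d ≈ 0.30

Minimum detectable effect (paired t-test, normal approximation):
d = (z_{α/2} + z_β) / √n
d = (2.576 + 1.405) / √174
d = 3.981 / 13.191
d ≈ 0.30

By Cohen's convention (0.2 small / 0.5 medium / 0.8 large): small effect.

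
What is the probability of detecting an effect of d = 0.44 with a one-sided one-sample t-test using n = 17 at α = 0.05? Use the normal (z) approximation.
Power ≈ 0.57

Power calculation (one-sample t-test, normal approximation):
z_β = d · √n - z_α
z_β = 0.44 · √17 - 1.645
z_β = 0.44 · 4.123 - 1.645
z_β = 0.169

Power = Φ(z_β) = Φ(0.169) ≈ 0.567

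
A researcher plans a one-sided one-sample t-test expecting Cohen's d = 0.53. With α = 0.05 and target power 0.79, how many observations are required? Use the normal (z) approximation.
n = 22

Sample size formula (one-sample t-test, normal approximation):
n = ((z_α + z_β) / d)²

z_α = 1.645 (for α = 0.05, one-sided)
z_β = 0.806 (for power = 0.79)
d = 0.53

n = ((1.645 + 0.806) / 0.53)²
n = (4.625)²
n ≈ 21.39
Round up to the next whole number: n = 22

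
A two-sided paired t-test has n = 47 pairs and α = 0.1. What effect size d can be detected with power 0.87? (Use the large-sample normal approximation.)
d ≈ 0.40

Minimum detectable effect (paired t-test, normal approximation):
d = (z_{α/2} + z_β) / √n
d = (1.645 + 1.126) / √47
d = 2.771 / 6.856
d ≈ 0.40

By Cohen's convention (0.2 small / 0.5 medium / 0.8 large): small effect.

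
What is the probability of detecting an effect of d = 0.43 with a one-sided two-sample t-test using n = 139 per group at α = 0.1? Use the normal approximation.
Power ≈ 0.99

Power calculation (two-sample t-test, normal approximation):
z_β = d · √(n/2) - z_α
z_β = 0.43 · √(139/2) - 1.282
z_β = 0.43 · 8.337 - 1.282
z_β = 2.303

Power = Φ(z_β) = Φ(2.303) ≈ 0.989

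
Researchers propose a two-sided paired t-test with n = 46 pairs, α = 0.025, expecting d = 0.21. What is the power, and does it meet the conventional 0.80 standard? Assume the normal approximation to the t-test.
Power ≈ 0.21; the study is underpowered (power < 0.80)

Power calculation (paired t-test, normal approximation):
z_β = d · √n - z_{α/2}
z_β = 0.21 · √46 - 2.241
z_β = 0.21 · 6.782 - 2.241
z_β = -0.817

Power = Φ(z_β) = Φ(-0.817) ≈ 0.207

Effect size d = 0.21 is small by Cohen's convention (0.2/0.5/0.8).

Threshold: power ≥ 0.80 is conventionally adequate.
Power ≈ 0.21 → the study is underpowered (power < 0.80).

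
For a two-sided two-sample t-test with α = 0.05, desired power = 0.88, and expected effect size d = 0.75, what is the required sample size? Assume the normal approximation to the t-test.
n = 35 per group

Sample size formula (two-sample t-test, normal approximation):
n = 2 · ((z_{α/2} + z_β) / d)²

z_{α/2} = 1.960 (for α = 0.05, two-sided)
z_β = 1.175 (for power = 0.88)
d = 0.75

n = 2 · ((1.960 + 1.175) / 0.75)²
n = 2 · (4.180)²
n ≈ 34.94
Round up to the next whole number: n = 35 per group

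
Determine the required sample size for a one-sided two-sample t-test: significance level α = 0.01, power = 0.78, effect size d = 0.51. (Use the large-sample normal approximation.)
n = 74 per group

Sample size formula (two-sample t-test, normal approximation):
n = 2 · ((z_α + z_β) / d)²

z_α = 2.326 (for α = 0.01, one-sided)
z_β = 0.772 (for power = 0.78)
d = 0.51

n = 2 · ((2.326 + 0.772) / 0.51)²
n = 2 · (6.075)²
n ≈ 73.81
Round up to the next whole number: n = 74 per group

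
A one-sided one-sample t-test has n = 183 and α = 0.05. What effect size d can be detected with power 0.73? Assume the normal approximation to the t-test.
d ≈ 0.17

Minimum detectable effect (one-sample t-test, normal approximation):
d = (z_α + z_β) / √n
d = (1.645 + 0.613) / √183
d = 2.258 / 13.528
d ≈ 0.17

By Cohen's convention (0.2 small / 0.5 medium / 0.8 large): very small effect.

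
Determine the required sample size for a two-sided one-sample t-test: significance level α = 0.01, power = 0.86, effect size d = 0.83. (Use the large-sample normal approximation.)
n = 20

Sample size formula (one-sample t-test, normal approximation):
n = ((z_{α/2} + z_β) / d)²

z_{α/2} = 2.576 (for α = 0.01, two-sided)
z_β = 1.080 (for power = 0.86)
d = 0.83

n = ((2.576 + 1.080) / 0.83)²
n = (4.405)²
n ≈ 19.40
Round up to the next whole number: n = 20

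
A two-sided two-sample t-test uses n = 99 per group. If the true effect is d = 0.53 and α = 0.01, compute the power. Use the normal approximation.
Power ≈ 0.88

Power calculation (two-sample t-test, normal approximation):
z_β = d · √(n/2) - z_{α/2}
z_β = 0.53 · √(99/2) - 2.576
z_β = 0.53 · 7.036 - 2.576
z_β = 1.153

Power = Φ(z_β) = Φ(1.153) ≈ 0.876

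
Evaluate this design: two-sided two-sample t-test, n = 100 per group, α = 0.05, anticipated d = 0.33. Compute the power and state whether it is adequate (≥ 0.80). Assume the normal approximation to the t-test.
Power ≈ 0.65; the study is underpowered (power < 0.80)

Power calculation (two-sample t-test, normal approximation):
z_β = d · √(n/2) - z_{α/2}
z_β = 0.33 · √(100/2) - 1.960
z_β = 0.33 · 7.071 - 1.960
z_β = 0.373

Power = Φ(z_β) = Φ(0.373) ≈ 0.646

Effect size d = 0.33 is small by Cohen's convention (0.2/0.5/0.8).

Threshold: power ≥ 0.80 is conventionally adequate.
Power ≈ 0.65 → the study is underpowered (power < 0.80).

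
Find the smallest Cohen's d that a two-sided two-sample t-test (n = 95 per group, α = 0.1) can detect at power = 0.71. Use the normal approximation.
d ≈ 0.32

Minimum detectable effect (two-sample t-test, normal approximation):
d = (z_{α/2} + z_β) / √(n/2)
d = (1.645 + 0.553) / √(95/2)
d = 2.198 / 6.892
d ≈ 0.32

By Cohen's convention (0.2 small / 0.5 medium / 0.8 large): small effect.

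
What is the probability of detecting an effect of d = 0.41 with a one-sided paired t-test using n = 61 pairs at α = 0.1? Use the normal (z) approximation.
Power ≈ 0.97

Power calculation (paired t-test, normal approximation):
z_β = d · √n - z_α
z_β = 0.41 · √61 - 1.282
z_β = 0.41 · 7.810 - 1.282
z_β = 1.921

Power = Φ(z_β) = Φ(1.921) ≈ 0.973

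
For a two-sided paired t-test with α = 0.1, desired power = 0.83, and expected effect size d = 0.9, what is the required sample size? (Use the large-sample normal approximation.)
n = 9 pairs

Sample size formula (paired t-test, normal approximation):
n = ((z_{α/2} + z_β) / d)²

z_{α/2} = 1.645 (for α = 0.1, two-sided)
z_β = 0.954 (for power = 0.83)
d = 0.9

n = ((1.645 + 0.954) / 0.9)²
n = (2.888)²
n ≈ 8.34
Round up to the next whole number: n = 9 pairs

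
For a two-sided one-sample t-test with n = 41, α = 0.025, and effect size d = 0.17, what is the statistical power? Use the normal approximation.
Power ≈ 0.12

Power calculation (one-sample t-test, normal approximation):
z_β = d · √n - z_{α/2}
z_β = 0.17 · √41 - 2.241
z_β = 0.17 · 6.403 - 2.241
z_β = -1.153

Power = Φ(z_β) = Φ(-1.153) ≈ 0.124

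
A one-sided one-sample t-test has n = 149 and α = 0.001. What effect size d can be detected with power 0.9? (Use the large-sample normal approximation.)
d ≈ 0.36

Minimum detectable effect (one-sample t-test, normal approximation):
d = (z_α + z_β) / √n
d = (3.090 + 1.282) / √149
d = 4.372 / 12.207
d ≈ 0.36

By Cohen's convention (0.2 small / 0.5 medium / 0.8 large): small effect.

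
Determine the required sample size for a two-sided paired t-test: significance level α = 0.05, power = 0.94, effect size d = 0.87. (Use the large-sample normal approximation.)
n = 17 pairs

Sample size formula (paired t-test, normal approximation):
n = ((z_{α/2} + z_β) / d)²

z_{α/2} = 1.960 (for α = 0.05, two-sided)
z_β = 1.555 (for power = 0.94)
d = 0.87

n = ((1.960 + 1.555) / 0.87)²
n = (4.040)²
n ≈ 16.32
Round up to the next whole number: n = 17 pairs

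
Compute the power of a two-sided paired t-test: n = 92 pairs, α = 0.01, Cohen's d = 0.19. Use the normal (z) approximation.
Power ≈ 0.23

Power calculation (paired t-test, normal approximation):
z_β = d · √n - z_{α/2}
z_β = 0.19 · √92 - 2.576
z_β = 0.19 · 9.592 - 2.576
z_β = -0.753

Power = Φ(z_β) = Φ(-0.753) ≈ 0.226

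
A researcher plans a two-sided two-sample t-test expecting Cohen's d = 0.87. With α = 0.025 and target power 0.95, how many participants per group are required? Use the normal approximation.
n = 40 per group

Sample size formula (two-sample t-test, normal approximation):
n = 2 · ((z_{α/2} + z_β) / d)²

z_{α/2} = 2.241 (for α = 0.025, two-sided)
z_β = 1.645 (for power = 0.95)
d = 0.87

n = 2 · ((2.241 + 1.645) / 0.87)²
n = 2 · (4.467)²
n ≈ 39.91
Round up to the next whole number: n = 40 per group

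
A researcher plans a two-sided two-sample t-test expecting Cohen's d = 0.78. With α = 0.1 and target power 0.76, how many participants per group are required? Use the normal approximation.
n = 19 per group

Sample size formula (two-sample t-test, normal approximation):
n = 2 · ((z_{α/2} + z_β) / d)²

z_{α/2} = 1.645 (for α = 0.1, two-sided)
z_β = 0.706 (for power = 0.76)
d = 0.78

n = 2 · ((1.645 + 0.706) / 0.78)²
n = 2 · (3.014)²
n ≈ 18.17
Round up to the next whole number: n = 19 per group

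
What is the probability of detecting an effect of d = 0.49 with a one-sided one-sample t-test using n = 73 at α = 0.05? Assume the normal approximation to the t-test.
Power ≈ 0.99

Power calculation (one-sample t-test, normal approximation):
z_β = d · √n - z_α
z_β = 0.49 · √73 - 1.645
z_β = 0.49 · 8.544 - 1.645
z_β = 2.542

Power = Φ(z_β) = Φ(2.542) ≈ 0.994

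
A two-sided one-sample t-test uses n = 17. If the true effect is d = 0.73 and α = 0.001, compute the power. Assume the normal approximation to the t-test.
Power ≈ 0.39

Power calculation (one-sample t-test, normal approximation):
z_β = d · √n - z_{α/2}
z_β = 0.73 · √17 - 3.291
z_β = 0.73 · 4.123 - 3.291
z_β = -0.281

Power = Φ(z_β) = Φ(-0.281) ≈ 0.389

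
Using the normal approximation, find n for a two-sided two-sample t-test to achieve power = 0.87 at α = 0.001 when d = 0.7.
n = 80 per group

Sample size formula (two-sample t-test, normal approximation):
n = 2 · ((z_{α/2} + z_β) / d)²

z_{α/2} = 3.291 (for α = 0.001, two-sided)
z_β = 1.126 (for power = 0.87)
d = 0.7

n = 2 · ((3.291 + 1.126) / 0.7)²
n = 2 · (6.310)²
n ≈ 79.63
Round up to the next whole number: n = 80 per group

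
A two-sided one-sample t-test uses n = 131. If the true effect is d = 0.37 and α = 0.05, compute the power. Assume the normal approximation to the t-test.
Power ≈ 0.99

Power calculation (one-sample t-test, normal approximation):
z_β = d · √n - z_{α/2}
z_β = 0.37 · √131 - 1.960
z_β = 0.37 · 11.446 - 1.960
z_β = 2.275

Power = Φ(z_β) = Φ(2.275) ≈ 0.989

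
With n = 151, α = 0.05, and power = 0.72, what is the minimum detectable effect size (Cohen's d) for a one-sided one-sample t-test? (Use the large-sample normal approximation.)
d ≈ 0.18

Minimum detectable effect (one-sample t-test, normal approximation):
d = (z_α + z_β) / √n
d = (1.645 + 0.583) / √151
d = 2.228 / 12.288
d ≈ 0.18

By Cohen's convention (0.2 small / 0.5 medium / 0.8 large): very small effect.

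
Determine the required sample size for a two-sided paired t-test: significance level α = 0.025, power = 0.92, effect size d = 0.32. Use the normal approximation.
n = 130 pairs

Sample size formula (paired t-test, normal approximation):
n = ((z_{α/2} + z_β) / d)²

z_{α/2} = 2.241 (for α = 0.025, two-sided)
z_β = 1.405 (for power = 0.92)
d = 0.32

n = ((2.241 + 1.405) / 0.32)²
n = (11.394)²
n ≈ 129.82
Round up to the next whole number: n = 130 pairs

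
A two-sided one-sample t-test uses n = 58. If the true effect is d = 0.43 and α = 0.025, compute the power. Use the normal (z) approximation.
Power ≈ 0.85

Power calculation (one-sample t-test, normal approximation):
z_β = d · √n - z_{α/2}
z_β = 0.43 · √58 - 2.241
z_β = 0.43 · 7.616 - 2.241
z_β = 1.033

Power = Φ(z_β) = Φ(1.033) ≈ 0.849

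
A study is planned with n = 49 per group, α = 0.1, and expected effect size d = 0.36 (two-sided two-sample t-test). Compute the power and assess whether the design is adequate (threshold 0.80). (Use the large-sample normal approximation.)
Power ≈ 0.55; the study is underpowered (power < 0.80)

Power calculation (two-sample t-test, normal approximation):
z_β = d · √(n/2) - z_{α/2}
z_β = 0.36 · √(49/2) - 1.645
z_β = 0.36 · 4.950 - 1.645
z_β = 0.137

Power = Φ(z_β) = Φ(0.137) ≈ 0.555

Effect size d = 0.36 is small by Cohen's convention (0.2/0.5/0.8).

Threshold: power ≥ 0.80 is conventionally adequate.
Power ≈ 0.55 → the study is underpowered (power < 0.80).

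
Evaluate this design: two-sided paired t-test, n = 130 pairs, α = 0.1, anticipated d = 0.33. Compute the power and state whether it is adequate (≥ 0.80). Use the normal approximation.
Power ≈ 0.98; the study is adequately powered (power ≥ 0.80)

Power calculation (paired t-test, normal approximation):
z_β = d · √n - z_{α/2}
z_β = 0.33 · √130 - 1.645
z_β = 0.33 · 11.402 - 1.645
z_β = 2.118

Power = Φ(z_β) = Φ(2.118) ≈ 0.983

Effect size d = 0.33 is small by Cohen's convention (0.2/0.5/0.8).

Threshold: power ≥ 0.80 is conventionally adequate.
Power ≈ 0.98 → the study is adequately powered (power ≥ 0.80).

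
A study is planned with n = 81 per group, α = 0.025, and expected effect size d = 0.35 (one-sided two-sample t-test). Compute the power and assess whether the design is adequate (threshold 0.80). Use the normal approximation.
Power ≈ 0.61; the study is underpowered (power < 0.80)

Power calculation (two-sample t-test, normal approximation):
z_β = d · √(n/2) - z_α
z_β = 0.35 · √(81/2) - 1.960
z_β = 0.35 · 6.364 - 1.960
z_β = 0.267

Power = Φ(z_β) = Φ(0.267) ≈ 0.605

Effect size d = 0.35 is small by Cohen's convention (0.2/0.5/0.8).

Threshold: power ≥ 0.80 is conventionally adequate.
Power ≈ 0.61 → the study is underpowered (power < 0.80).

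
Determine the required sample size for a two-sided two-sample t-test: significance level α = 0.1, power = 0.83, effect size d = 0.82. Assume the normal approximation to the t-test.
n = 21 per group

Sample size formula (two-sample t-test, normal approximation):
n = 2 · ((z_{α/2} + z_β) / d)²

z_{α/2} = 1.645 (for α = 0.1, two-sided)
z_β = 0.954 (for power = 0.83)
d = 0.82

n = 2 · ((1.645 + 0.954) / 0.82)²
n = 2 · (3.170)²
n ≈ 20.10
Round up to the next whole number: n = 21 per group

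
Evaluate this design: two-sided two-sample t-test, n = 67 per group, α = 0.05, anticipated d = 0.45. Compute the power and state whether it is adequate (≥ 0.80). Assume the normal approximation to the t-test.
Power ≈ 0.74; the study is underpowered (power < 0.80)

Power calculation (two-sample t-test, normal approximation):
z_β = d · √(n/2) - z_{α/2}
z_β = 0.45 · √(67/2) - 1.960
z_β = 0.45 · 5.788 - 1.960
z_β = 0.645

Power = Φ(z_β) = Φ(0.645) ≈ 0.740

Effect size d = 0.45 is small by Cohen's convention (0.2/0.5/0.8).

Threshold: power ≥ 0.80 is conventionally adequate.
Power ≈ 0.74 → the study is underpowered (power < 0.80).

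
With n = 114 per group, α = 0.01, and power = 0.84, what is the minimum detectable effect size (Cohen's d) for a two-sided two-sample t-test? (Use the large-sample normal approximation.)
d ≈ 0.47

Minimum detectable effect (two-sample t-test, normal approximation):
d = (z_{α/2} + z_β) / √(n/2)
d = (2.576 + 0.994) / √(114/2)
d = 3.570 / 7.550
d ≈ 0.47

By Cohen's convention (0.2 small / 0.5 medium / 0.8 large): small effect.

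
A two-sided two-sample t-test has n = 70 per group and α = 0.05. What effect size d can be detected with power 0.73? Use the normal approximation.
d ≈ 0.43

Minimum detectable effect (two-sample t-test, normal approximation):
d = (z_{α/2} + z_β) / √(n/2)
d = (1.960 + 0.613) / √(70/2)
d = 2.573 / 5.916
d ≈ 0.43

By Cohen's convention (0.2 small / 0.5 medium / 0.8 large): small effect.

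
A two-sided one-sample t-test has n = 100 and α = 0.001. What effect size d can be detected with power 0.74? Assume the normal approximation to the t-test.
d ≈ 0.39

Minimum detectable effect (one-sample t-test, normal approximation):
d = (z_{α/2} + z_β) / √n
d = (3.291 + 0.643) / √100
d = 3.934 / 10.000
d ≈ 0.39

By Cohen's convention (0.2 small / 0.5 medium / 0.8 large): small effect.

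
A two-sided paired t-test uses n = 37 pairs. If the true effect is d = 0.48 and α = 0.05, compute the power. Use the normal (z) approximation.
Power ≈ 0.83

Power calculation (paired t-test, normal approximation):
z_β = d · √n - z_{α/2}
z_β = 0.48 · √37 - 1.960
z_β = 0.48 · 6.083 - 1.960
z_β = 0.960

Power = Φ(z_β) = Φ(0.960) ≈ 0.831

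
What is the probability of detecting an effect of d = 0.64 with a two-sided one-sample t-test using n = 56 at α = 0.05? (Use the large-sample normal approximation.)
Power ≈ 1.00

Power calculation (one-sample t-test, normal approximation):
z_β = d · √n - z_{α/2}
z_β = 0.64 · √56 - 1.960
z_β = 0.64 · 7.483 - 1.960
z_β = 2.829

Power = Φ(z_β) = Φ(2.829) ≈ 0.998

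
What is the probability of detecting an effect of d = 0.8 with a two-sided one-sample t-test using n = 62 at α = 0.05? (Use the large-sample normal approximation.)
Power ≈ 1.00

Power calculation (one-sample t-test, normal approximation):
z_β = d · √n - z_{α/2}
z_β = 0.8 · √62 - 1.960
z_β = 0.8 · 7.874 - 1.960
z_β = 4.339

Power = Φ(z_β) = Φ(4.339) ≈ 1.000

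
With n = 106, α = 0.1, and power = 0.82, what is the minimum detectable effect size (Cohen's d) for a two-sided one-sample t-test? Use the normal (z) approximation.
d ≈ 0.25

Minimum detectable effect (one-sample t-test, normal approximation):
d = (z_{α/2} + z_β) / √n
d = (1.645 + 0.915) / √106
d = 2.560 / 10.296
d ≈ 0.25

By Cohen's convention (0.2 small / 0.5 medium / 0.8 large): small effect.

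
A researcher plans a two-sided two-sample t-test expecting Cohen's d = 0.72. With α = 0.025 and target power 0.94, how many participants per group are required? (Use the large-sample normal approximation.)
n = 56 per group

Sample size formula (two-sample t-test, normal approximation):
n = 2 · ((z_{α/2} + z_β) / d)²

z_{α/2} = 2.241 (for α = 0.025, two-sided)
z_β = 1.555 (for power = 0.94)
d = 0.72

n = 2 · ((2.241 + 1.555) / 0.72)²
n = 2 · (5.272)²
n ≈ 55.59
Round up to the next whole number: n = 56 per group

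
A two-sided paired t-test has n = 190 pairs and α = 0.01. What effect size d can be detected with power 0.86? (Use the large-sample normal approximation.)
d ≈ 0.27

Minimum detectable effect (paired t-test, normal approximation):
d = (z_{α/2} + z_β) / √n
d = (2.576 + 1.080) / √190
d = 3.656 / 13.784
d ≈ 0.27

By Cohen's convention (0.2 small / 0.5 medium / 0.8 large): small effect.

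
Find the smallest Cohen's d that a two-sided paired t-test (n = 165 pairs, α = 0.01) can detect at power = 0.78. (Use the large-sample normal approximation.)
d ≈ 0.26

Minimum detectable effect (paired t-test, normal approximation):
d = (z_{α/2} + z_β) / √n
d = (2.576 + 0.772) / √165
d = 3.348 / 12.845
d ≈ 0.26

By Cohen's convention (0.2 small / 0.5 medium / 0.8 large): small effect.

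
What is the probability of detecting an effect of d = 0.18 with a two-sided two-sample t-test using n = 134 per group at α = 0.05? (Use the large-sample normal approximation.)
Power ≈ 0.31

Power calculation (two-sample t-test, normal approximation):
z_β = d · √(n/2) - z_{α/2}
z_β = 0.18 · √(134/2) - 1.960
z_β = 0.18 · 8.185 - 1.960
z_β = -0.487

Power = Φ(z_β) = Φ(-0.487) ≈ 0.313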